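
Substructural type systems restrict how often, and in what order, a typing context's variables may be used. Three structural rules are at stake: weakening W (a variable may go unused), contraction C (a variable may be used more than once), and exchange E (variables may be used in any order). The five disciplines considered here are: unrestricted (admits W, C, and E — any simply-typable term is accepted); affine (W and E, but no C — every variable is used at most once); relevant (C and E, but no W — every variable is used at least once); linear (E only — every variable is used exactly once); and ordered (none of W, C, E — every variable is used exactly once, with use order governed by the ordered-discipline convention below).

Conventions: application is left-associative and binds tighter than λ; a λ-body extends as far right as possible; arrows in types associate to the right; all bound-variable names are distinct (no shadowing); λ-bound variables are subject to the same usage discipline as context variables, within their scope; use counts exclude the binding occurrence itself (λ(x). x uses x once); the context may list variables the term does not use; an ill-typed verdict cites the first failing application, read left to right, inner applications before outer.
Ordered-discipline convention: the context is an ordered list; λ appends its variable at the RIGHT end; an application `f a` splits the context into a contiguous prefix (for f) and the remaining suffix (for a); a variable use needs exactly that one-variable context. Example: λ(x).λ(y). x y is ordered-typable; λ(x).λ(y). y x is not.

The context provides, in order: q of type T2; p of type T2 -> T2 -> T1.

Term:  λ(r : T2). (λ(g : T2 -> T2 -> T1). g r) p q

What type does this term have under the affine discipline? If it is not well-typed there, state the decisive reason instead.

term : T2 -> T1
use counts: q: 1×; p: 1×; r (bound): 1×; g (bound): 1×
uses in reading order: g, r, p, q
typing: the term checks, with type T2 -> T1
across the five disciplines: ordered ✗ · linear ✓ · affine ✓ · relevant ✓ · unrestricted ✓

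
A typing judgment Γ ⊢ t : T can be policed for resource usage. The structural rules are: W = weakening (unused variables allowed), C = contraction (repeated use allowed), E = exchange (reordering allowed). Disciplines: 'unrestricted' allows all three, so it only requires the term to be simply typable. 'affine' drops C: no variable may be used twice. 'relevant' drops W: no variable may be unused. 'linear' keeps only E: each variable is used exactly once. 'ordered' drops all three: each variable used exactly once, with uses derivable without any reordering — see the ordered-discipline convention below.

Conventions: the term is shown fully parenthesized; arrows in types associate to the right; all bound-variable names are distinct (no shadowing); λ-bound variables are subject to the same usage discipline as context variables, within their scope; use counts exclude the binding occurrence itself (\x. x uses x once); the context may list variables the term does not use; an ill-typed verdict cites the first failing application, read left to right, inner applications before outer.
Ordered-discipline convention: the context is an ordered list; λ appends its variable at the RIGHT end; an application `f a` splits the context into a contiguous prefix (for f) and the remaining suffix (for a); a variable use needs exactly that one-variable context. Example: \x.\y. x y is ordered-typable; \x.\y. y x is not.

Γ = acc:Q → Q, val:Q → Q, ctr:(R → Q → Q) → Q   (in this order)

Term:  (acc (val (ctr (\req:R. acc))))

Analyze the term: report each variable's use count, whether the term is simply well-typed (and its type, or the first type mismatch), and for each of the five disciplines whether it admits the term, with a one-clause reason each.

usage: acc: 2×; val: 1×; ctr: 1×; req [bound]: 0×
uses in reading order: acc, val, ctr, acc
typing: the term checks, with type Q
ordered: ✗, repeated use of acc ×2; req never used (weakening)
linear: ✗, repeated use of acc ×2; req never used (weakening)
affine: ✗, repeated use of acc ×2
relevant: ✗, req never used (weakening)
unrestricted: ✓, type-checks (Q) and nothing is barred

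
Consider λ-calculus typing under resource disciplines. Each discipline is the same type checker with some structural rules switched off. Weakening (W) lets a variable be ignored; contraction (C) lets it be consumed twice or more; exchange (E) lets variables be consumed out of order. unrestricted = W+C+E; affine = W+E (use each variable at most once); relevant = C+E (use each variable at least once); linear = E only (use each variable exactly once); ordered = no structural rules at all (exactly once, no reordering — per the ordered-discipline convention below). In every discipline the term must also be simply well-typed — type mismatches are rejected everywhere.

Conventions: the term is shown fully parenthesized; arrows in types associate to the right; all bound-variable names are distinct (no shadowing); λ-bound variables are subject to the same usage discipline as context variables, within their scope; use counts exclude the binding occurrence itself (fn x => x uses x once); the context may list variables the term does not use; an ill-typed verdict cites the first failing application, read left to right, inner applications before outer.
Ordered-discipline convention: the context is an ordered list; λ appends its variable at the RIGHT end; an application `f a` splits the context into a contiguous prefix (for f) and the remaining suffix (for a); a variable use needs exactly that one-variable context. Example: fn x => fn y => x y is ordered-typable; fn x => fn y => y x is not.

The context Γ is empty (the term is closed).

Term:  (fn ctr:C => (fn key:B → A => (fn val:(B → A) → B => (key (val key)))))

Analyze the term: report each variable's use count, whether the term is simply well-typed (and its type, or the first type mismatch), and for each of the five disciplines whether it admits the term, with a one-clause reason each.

use counts: ctr [bound] ×0, key [bound] ×2, val [bound] ×1
order of uses: key, val, key
typing: the term checks, with type C → (B → A) → ((B → A) → B) → A
ordered ✗ (needs contraction — key ×2; ctr never used (weakening))
linear ✗ (needs contraction — key ×2; ctr never used (weakening))
affine ✗ (needs contraction — key ×2)
relevant ✗ (ctr never used (weakening))
unrestricted ✓ (well-typed at C → (B → A) → ((B → A) → B) → A; no restrictions here)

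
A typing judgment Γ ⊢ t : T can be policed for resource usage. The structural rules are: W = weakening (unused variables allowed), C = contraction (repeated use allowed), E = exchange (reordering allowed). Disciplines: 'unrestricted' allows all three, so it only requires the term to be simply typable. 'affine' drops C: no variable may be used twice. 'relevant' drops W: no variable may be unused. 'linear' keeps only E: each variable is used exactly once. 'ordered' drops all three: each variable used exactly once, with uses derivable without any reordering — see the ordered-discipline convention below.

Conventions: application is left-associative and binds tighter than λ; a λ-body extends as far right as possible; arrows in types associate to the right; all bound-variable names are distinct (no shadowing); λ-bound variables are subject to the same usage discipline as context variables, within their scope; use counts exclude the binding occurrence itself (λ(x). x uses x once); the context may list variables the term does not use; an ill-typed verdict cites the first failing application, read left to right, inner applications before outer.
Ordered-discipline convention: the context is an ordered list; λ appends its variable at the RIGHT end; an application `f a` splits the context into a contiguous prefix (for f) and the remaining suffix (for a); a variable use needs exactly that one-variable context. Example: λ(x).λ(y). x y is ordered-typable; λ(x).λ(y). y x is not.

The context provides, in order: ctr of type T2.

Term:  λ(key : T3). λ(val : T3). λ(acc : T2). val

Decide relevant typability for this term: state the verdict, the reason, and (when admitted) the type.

no — unused: ctr, key, acc — weakening required
variable uses: ctr: 0, key [bound]: 0, val [bound]: 1, acc [bound]: 0
order of uses: val
typing: the term checks, with type T3 -> T3 -> T2 -> T3
across the five disciplines: ordered ✗ | linear ✗ | affine ✓ | relevant ✗ | unrestricted ✓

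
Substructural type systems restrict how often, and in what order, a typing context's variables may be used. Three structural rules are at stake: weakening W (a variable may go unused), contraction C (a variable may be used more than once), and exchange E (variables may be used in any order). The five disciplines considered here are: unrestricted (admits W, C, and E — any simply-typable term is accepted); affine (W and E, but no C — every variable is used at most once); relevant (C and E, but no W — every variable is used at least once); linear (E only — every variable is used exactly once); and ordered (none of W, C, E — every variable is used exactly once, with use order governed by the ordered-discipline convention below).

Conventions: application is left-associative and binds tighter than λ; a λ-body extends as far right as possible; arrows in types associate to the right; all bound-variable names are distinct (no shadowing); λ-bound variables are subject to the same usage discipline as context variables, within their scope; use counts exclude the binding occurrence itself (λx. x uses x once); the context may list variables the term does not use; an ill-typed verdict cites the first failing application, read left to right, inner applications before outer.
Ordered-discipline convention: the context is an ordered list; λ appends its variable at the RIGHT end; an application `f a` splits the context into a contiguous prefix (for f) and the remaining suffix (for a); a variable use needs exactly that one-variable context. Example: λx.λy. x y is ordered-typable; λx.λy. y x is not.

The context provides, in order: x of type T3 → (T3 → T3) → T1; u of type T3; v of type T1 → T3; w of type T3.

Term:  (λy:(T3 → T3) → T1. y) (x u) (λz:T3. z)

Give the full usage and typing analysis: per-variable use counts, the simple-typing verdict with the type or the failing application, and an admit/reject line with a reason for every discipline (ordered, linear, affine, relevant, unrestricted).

counts: x: 1; u: 1; v: 0; w: 0; y (bound): 1; z (bound): 1
use order (left to right): y, x, u, z
typing: ✓ — T1
ordered: ✗ — v, w never used (weakening)
linear: ✗ — v, w never used (weakening)
affine: ✓ — at most one use each (x, u, v, w, y, z)
relevant: ✗ — v, w never used (weakening)
unrestricted: ✓ — well-typed at T1; no restrictions here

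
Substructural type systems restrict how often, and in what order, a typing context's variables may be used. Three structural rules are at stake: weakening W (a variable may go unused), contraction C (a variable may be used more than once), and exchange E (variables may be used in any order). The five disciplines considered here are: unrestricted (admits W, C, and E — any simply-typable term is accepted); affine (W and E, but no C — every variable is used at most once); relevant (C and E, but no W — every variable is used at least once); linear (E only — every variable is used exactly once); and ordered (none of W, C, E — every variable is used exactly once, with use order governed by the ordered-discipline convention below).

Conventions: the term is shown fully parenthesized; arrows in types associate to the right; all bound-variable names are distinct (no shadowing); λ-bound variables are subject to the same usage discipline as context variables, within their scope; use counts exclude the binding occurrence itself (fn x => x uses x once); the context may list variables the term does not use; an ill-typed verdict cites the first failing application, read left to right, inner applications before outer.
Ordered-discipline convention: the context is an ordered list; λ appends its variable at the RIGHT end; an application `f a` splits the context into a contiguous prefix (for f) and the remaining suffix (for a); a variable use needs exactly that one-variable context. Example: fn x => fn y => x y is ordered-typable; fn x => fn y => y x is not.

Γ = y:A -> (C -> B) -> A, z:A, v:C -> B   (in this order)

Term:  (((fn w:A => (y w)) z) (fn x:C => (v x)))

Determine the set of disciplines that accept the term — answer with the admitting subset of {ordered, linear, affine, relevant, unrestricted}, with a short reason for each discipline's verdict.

admitting disciplines: ordered, linear, affine, relevant, unrestricted
usage: y: 1; z: 1; v: 1; w (λ-bound): 1; x (λ-bound): 1
order of uses: y, w, z, v, x
typing: the term checks, with type A
ordered: ✓ — single-use (y, z, v, w, x), ordered derivation ok
linear: ✓ — each of y, z, v, w, x used exactly once
affine: ✓ — no duplicate uses among y, z, v, w, x
relevant: ✓ — every one of y, z, v, w, x appears
unrestricted: ✓ — type-checks (A) and nothing is barred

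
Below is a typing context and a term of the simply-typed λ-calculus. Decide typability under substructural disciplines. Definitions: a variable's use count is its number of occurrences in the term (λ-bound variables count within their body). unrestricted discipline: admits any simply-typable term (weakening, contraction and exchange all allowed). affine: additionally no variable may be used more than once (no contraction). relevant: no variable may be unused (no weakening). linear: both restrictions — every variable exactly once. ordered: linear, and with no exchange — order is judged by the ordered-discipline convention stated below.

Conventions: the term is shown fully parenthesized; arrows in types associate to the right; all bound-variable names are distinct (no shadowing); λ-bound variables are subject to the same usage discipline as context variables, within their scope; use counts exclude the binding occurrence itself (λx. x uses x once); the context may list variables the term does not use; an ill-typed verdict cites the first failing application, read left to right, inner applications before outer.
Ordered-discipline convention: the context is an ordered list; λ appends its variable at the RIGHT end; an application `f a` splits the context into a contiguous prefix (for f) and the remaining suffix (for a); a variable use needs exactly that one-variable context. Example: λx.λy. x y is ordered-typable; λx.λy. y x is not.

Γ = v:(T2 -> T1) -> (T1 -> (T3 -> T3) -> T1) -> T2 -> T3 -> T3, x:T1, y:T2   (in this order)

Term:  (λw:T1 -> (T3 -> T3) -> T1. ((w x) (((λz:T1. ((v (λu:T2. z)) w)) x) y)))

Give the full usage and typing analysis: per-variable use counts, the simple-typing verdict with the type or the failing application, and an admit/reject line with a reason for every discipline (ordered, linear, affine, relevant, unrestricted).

counts: v: 1; x: 2; y: 1; w (bound): 2; z (bound): 1; u (bound): 0
uses in reading order: w, x, v, z, w, x, y
typing: ✓ — (T1 -> (T3 -> T3) -> T1) -> T1
ordered: ✗ — repeated use of x ×2, w ×2; u never used (weakening)
linear: ✗ — repeated use of x ×2, w ×2; u never used (weakening)
affine: ✗ — repeated use of x ×2, w ×2
relevant: ✗ — u never used (weakening)
unrestricted: ✓ — typability at (T1 -> (T3 -> T3) -> T1) -> T1 is all that's needed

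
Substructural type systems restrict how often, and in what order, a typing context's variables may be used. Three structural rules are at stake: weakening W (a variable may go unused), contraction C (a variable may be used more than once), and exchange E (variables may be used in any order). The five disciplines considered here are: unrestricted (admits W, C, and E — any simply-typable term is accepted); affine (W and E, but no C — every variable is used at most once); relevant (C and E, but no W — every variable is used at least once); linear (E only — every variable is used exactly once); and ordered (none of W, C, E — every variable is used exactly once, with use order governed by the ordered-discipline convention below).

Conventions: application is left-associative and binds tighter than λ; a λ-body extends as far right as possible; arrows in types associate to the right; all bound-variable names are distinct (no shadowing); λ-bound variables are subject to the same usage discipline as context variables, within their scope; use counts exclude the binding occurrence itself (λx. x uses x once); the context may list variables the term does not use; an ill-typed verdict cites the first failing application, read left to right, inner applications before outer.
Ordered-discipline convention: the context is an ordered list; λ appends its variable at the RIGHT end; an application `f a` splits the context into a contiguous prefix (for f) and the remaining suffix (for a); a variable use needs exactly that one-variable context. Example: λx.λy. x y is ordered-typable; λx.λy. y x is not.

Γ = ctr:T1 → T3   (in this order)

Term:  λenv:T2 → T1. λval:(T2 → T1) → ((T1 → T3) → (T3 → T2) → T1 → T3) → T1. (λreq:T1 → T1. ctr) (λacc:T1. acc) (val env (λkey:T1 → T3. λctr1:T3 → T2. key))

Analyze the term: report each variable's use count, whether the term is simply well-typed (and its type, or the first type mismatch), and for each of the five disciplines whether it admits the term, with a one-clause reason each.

variable uses: ctr=1; env (bound)=1; val (bound)=1; req (bound)=0; acc (bound)=1; key (bound)=1; ctr1 (bound)=0
use order (left to right): ctr, acc, val, env, key
typing: the term checks, with type (T2 → T1) → ((T2 → T1) → ((T1 → T3) → (T3 → T2) → T1 → T3) → T1) → T3
ordered: ✗ — unused: req, ctr1 — weakening required
linear: ✗ — unused: req, ctr1 — weakening required
affine: ✓ — none of ctr, env, val, req, acc, key, ctr1 used more than once
relevant: ✗ — unused: req, ctr1 — weakening required
unrestricted: ✓ — typability at (T2 → T1) → ((T2 → T1) → ((T1 → T3) → (T3 → T2) → T1 → T3) → T1) → T3 is all that's needed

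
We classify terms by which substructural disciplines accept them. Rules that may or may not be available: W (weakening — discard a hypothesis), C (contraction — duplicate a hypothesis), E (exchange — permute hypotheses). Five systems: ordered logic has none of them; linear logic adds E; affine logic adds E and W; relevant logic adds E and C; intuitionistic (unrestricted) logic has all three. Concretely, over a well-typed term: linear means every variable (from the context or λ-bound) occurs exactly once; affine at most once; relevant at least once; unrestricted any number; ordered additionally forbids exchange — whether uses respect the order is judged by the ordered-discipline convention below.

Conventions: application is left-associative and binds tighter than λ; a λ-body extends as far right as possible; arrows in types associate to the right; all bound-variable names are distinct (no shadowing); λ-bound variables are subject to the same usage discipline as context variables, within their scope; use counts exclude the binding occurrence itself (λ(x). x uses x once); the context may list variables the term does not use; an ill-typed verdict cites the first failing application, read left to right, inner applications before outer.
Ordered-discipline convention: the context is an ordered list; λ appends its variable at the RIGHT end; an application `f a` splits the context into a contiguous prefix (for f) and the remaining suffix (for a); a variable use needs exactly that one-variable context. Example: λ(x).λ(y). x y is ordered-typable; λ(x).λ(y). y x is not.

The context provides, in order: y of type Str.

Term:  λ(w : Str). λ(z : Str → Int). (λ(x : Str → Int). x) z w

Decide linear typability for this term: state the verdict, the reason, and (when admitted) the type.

no — y left unused
usage: y ×0; w (λ-bound) ×1; z (λ-bound) ×1; x (λ-bound) ×1
left-to-right use order: x, z, w
typing: well-typed — term : Str → (Str → Int) → Int
across the five disciplines: ordered ✗ · linear ✗ · affine ✓ · relevant ✗ · unrestricted ✓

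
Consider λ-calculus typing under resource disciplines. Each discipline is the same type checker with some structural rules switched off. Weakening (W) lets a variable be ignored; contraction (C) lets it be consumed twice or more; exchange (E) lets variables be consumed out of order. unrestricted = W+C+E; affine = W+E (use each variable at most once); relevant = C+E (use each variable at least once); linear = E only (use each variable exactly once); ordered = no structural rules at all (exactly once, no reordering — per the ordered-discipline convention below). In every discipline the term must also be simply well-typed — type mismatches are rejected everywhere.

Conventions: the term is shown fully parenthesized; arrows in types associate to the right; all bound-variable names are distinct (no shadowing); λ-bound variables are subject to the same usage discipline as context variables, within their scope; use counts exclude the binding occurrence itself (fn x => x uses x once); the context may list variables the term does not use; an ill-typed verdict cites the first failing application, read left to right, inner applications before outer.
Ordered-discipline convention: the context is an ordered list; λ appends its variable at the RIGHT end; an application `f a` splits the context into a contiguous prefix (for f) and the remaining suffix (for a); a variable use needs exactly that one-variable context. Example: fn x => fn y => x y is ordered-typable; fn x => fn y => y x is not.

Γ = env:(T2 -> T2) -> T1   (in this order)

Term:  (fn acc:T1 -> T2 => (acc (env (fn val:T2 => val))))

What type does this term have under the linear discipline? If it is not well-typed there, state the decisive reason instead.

term : (T1 -> T2) -> T2
counts: env: 1×, acc [bound]: 1×, val [bound]: 1×
use order (left to right): acc, env, val
typing: ✓ — (T1 -> T2) -> T2
summary: ordered ✗; linear ✓; affine ✓; relevant ✓; unrestricted ✓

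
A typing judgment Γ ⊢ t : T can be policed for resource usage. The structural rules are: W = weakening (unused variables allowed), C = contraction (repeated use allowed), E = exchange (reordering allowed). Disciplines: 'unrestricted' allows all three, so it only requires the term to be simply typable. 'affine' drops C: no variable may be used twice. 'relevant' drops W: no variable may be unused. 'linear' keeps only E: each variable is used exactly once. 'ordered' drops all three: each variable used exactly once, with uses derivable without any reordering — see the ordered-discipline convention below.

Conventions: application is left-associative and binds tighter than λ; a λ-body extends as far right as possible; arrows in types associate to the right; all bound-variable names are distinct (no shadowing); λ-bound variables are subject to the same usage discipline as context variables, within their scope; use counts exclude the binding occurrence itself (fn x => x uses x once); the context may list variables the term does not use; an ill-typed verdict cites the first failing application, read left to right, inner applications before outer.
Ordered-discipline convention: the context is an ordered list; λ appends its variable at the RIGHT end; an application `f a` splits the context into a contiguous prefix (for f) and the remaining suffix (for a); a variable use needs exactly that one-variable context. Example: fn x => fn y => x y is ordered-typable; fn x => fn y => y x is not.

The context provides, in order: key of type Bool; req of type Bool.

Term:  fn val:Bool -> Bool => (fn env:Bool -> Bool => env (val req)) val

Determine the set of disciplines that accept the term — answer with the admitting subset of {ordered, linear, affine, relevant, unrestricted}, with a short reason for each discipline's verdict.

accepted by: unrestricted
counts: key=0, req=1, val [bound]=2, env [bound]=1
left-to-right use order: env, val, req, val
typing: well-typed at (Bool -> Bool) -> Bool
ordered ✗ (needs contraction — val ×2; key never used (weakening))
linear ✗ (needs contraction — val ×2; key never used (weakening))
affine ✗ (needs contraction — val ×2)
relevant ✗ (key never used (weakening))
unrestricted ✓ (type-checks ((Bool -> Bool) -> Bool) and nothing is barred)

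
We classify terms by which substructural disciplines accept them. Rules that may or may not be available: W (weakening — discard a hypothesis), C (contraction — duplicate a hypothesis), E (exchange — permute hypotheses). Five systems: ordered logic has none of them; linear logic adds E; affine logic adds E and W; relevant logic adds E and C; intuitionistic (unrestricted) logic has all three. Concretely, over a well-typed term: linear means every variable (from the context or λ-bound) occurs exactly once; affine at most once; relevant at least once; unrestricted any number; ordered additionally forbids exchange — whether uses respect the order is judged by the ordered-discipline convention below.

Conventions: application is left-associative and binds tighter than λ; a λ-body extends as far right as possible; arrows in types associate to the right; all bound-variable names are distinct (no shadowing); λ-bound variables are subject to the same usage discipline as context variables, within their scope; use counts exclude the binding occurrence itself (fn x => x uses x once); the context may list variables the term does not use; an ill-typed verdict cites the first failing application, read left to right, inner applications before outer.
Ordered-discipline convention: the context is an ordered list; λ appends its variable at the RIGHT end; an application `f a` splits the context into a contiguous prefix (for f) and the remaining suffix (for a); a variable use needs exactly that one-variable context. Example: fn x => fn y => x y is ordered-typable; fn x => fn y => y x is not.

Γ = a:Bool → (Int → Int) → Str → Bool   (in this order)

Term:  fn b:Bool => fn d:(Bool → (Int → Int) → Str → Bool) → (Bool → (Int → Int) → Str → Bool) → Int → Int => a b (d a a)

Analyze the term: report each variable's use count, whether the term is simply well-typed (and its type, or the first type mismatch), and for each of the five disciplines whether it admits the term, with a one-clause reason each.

counts: a: 3×; b (bound): 1×; d (bound): 1×
use order (left to right): a, b, d, a, a
typing: well-typed at Bool → ((Bool → (Int → Int) → Str → Bool) → (Bool → (Int → Int) → Str → Bool) → Int → Int) → Str → Bool
ordered: ✗, repeated use of a ×3
linear: ✗, repeated use of a ×3
affine: ✗, repeated use of a ×3
relevant: ✓, none of a, b, d goes unused
unrestricted: ✓, simply typable at Bool → ((Bool → (Int → Int) → Str → Bool) → (Bool → (Int → Int) → Str → Bool) → Int → Int) → Str → Bool; W, C, E all held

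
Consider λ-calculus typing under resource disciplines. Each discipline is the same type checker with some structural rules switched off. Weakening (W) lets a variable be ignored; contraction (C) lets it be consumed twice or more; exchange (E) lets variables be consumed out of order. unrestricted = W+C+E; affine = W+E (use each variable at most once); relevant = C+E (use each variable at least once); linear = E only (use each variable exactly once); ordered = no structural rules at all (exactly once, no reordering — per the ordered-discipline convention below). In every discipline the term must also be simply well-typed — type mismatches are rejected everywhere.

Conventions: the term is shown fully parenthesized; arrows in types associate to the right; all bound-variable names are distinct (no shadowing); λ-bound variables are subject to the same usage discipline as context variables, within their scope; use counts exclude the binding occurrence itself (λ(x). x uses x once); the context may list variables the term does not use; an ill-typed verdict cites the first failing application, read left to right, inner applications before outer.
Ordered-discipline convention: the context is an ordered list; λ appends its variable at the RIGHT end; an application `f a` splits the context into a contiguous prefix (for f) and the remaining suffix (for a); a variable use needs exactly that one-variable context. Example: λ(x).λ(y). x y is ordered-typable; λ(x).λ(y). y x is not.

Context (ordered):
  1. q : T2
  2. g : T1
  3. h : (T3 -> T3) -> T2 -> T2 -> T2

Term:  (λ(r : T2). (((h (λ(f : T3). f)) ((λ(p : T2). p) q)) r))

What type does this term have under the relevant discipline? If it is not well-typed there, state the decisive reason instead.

not well-typed under relevant — unused: g — weakening required
counts: q: 1; g: 0; h: 1; r (λ-bound): 1; f (λ-bound): 1; p (λ-bound): 1
use order (left to right): h, f, p, q, r
typing: the term checks, with type T2 -> T2
per-discipline verdicts: ordered ✗, linear ✗, affine ✓, relevant ✗, unrestricted ✓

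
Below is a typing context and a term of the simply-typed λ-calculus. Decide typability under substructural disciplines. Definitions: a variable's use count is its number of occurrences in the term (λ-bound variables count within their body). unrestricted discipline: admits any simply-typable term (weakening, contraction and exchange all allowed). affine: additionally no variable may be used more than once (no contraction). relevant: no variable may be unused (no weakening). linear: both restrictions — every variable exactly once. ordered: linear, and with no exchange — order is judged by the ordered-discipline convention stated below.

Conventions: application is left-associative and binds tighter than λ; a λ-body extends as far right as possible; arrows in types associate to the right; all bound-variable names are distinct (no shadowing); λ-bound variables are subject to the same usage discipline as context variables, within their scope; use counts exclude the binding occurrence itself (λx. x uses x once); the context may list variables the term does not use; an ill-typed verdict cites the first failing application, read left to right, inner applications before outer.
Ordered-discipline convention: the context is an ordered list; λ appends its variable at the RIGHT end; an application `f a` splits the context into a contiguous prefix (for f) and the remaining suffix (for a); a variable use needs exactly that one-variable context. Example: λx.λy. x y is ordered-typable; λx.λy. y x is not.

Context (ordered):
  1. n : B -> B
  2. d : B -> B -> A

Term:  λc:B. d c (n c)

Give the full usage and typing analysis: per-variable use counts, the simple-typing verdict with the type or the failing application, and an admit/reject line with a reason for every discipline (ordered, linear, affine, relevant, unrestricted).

use counts: n: 1; d: 1; c (λ-bound): 2
order of uses: d, c, n, c
typing: well-typed at B -> A
ordered: ✗, needs contraction — c ×2
linear: ✗, needs contraction — c ×2
affine: ✗, needs contraction — c ×2
relevant: ✓, every one of n, d, c appears
unrestricted: ✓, type-checks (B -> A) and nothing is barred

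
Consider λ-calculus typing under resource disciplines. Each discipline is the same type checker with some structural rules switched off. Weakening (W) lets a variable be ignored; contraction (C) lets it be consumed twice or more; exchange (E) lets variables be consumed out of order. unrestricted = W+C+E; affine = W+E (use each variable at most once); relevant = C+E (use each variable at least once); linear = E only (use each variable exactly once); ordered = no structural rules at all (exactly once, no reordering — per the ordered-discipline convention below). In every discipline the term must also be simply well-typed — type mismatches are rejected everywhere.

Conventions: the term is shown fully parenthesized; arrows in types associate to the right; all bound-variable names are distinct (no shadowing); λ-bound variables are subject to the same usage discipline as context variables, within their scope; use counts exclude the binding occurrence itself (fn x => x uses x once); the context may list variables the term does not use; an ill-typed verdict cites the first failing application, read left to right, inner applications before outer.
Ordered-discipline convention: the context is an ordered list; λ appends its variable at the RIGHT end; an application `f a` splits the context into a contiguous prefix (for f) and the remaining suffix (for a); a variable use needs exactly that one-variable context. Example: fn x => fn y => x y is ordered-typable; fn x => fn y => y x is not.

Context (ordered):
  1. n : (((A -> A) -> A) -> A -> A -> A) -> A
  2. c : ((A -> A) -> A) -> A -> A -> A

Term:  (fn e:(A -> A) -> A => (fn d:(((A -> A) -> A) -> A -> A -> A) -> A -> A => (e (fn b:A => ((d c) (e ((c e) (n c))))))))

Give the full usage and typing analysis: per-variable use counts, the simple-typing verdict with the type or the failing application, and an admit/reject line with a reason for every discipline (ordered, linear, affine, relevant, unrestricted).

usage: n: 1, c: 3, e (λ-bound): 3, d (λ-bound): 1, b (λ-bound): 0
use order (left to right): e, d, c, e, c, e, n, c
typing: the term checks, with type ((A -> A) -> A) -> ((((A -> A) -> A) -> A -> A -> A) -> A -> A) -> A
ordered: ✗, uses contraction: c ×3, e ×3; b left unused
linear: ✗, uses contraction: c ×3, e ×3; b left unused
affine: ✗, uses contraction: c ×3, e ×3
relevant: ✗, b left unused
unrestricted: ✓, simply typable at ((A -> A) -> A) -> ((((A -> A) -> A) -> A -> A -> A) -> A -> A) -> A; W, C, E all held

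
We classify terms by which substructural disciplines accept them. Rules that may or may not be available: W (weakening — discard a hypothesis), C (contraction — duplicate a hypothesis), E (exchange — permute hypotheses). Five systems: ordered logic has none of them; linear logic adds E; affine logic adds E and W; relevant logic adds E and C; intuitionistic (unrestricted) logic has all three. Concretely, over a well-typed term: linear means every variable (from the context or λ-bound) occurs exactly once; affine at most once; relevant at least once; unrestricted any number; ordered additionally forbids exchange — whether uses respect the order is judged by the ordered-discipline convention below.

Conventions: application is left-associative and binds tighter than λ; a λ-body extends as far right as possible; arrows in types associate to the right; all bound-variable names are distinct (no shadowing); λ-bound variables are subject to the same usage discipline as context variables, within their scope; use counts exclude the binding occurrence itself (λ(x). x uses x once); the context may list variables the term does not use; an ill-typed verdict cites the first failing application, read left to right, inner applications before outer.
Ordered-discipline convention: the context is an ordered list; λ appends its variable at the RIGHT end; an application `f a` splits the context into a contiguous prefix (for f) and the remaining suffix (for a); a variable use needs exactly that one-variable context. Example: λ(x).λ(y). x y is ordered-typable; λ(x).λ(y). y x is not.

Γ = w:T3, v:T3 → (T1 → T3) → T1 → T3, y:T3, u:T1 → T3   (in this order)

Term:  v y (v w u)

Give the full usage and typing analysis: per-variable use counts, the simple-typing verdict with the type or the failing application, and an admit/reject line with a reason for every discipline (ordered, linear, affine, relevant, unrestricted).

counts: w: 1×; v: 2×; y: 1×; u: 1×
use order (left to right): v, y, v, w, u
typing: the term checks, with type T1 → T3
ordered: ✗ — v ×2 used more than once (contraction)
linear: ✗ — v ×2 used more than once (contraction)
affine: ✗ — v ×2 used more than once (contraction)
relevant: ✓ — at least one use each (w, v, y, u)
unrestricted: ✓ — typability at T1 → T3 is all that's needed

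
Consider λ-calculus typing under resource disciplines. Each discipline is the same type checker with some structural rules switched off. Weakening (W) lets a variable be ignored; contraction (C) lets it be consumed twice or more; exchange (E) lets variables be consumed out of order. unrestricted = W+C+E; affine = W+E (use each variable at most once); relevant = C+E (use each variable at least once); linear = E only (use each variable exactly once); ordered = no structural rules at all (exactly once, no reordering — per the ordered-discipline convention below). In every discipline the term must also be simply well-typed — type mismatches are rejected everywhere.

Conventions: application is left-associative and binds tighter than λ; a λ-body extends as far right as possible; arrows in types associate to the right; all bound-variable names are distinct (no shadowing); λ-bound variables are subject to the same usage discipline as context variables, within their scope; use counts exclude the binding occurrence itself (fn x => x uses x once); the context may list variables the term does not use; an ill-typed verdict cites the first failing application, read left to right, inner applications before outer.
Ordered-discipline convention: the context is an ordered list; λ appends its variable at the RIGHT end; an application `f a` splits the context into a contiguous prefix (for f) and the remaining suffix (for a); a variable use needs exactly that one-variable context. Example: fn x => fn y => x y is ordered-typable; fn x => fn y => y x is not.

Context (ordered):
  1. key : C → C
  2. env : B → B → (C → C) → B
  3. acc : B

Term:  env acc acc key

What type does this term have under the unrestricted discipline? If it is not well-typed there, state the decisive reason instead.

term : B
usage: key: 1, env: 1, acc: 2
use order (left to right): env, acc, acc, key
typing: the term checks, with type B
summary: ordered ✗ | linear ✗ | affine ✗ | relevant ✓ | unrestricted ✓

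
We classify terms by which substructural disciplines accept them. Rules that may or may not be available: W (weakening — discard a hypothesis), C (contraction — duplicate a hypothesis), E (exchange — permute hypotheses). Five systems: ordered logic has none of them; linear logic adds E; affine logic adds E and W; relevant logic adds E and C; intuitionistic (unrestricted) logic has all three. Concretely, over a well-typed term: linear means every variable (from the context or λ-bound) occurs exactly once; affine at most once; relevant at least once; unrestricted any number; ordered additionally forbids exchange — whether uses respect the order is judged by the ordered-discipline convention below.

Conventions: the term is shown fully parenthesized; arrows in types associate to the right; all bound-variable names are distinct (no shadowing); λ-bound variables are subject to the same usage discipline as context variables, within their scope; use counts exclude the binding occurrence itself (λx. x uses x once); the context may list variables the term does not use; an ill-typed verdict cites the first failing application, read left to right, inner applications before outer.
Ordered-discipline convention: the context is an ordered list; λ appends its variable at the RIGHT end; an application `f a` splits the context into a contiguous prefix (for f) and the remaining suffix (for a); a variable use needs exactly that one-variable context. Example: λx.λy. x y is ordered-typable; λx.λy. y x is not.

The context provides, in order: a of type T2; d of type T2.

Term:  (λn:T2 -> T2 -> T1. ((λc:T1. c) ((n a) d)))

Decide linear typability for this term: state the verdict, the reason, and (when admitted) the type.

yes — a, d, n, c: one use apiece; term : (T2 -> T2 -> T1) -> T1
counts: a ×1, d ×1, n (λ-bound) ×1, c (λ-bound) ×1
left-to-right use order: c, n, a, d
typing: ✓ — (T2 -> T2 -> T1) -> T1
all disciplines: ordered ✗ · linear ✓ · affine ✓ · relevant ✓ · unrestricted ✓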